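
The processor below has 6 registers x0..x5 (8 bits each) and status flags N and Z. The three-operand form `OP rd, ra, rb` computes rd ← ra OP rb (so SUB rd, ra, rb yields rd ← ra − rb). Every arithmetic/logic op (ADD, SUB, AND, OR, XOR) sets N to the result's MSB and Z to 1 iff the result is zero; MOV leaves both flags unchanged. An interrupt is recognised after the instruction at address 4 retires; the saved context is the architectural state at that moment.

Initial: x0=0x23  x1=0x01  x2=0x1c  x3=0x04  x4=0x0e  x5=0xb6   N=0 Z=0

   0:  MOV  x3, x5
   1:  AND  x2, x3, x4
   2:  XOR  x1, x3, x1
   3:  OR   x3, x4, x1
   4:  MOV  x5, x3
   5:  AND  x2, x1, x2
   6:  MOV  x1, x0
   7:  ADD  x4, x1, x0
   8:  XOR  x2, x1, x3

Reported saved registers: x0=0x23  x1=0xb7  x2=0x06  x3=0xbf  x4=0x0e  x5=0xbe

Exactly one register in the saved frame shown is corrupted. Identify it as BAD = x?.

after  0: x0=0x23 x1=0x01 x2=0x1c x3=0xb6 x4=0x0e x5=0xb6  N=0 Z=0
after  1: x0=0x23 x1=0x01 x2=0x06 x3=0xb6 x4=0x0e x5=0xb6  N=0 Z=0
after  2: x0=0x23 x1=0xb7 x2=0x06 x3=0xb6 x4=0x0e x5=0xb6  N=1 Z=0
after  3: x0=0x23 x1=0xb7 x2=0x06 x3=0xbf x4=0x0e x5=0xb6  N=1 Z=0
after  4: x0=0x23 x1=0xb7 x2=0x06 x3=0xbf x4=0x0e x5=0xbf  N=1 Z=0
-- IRQ taken; context saved, return-PC = 5 --
mismatch: x5: reported 0xbe vs actual 0xbf

BAD = x5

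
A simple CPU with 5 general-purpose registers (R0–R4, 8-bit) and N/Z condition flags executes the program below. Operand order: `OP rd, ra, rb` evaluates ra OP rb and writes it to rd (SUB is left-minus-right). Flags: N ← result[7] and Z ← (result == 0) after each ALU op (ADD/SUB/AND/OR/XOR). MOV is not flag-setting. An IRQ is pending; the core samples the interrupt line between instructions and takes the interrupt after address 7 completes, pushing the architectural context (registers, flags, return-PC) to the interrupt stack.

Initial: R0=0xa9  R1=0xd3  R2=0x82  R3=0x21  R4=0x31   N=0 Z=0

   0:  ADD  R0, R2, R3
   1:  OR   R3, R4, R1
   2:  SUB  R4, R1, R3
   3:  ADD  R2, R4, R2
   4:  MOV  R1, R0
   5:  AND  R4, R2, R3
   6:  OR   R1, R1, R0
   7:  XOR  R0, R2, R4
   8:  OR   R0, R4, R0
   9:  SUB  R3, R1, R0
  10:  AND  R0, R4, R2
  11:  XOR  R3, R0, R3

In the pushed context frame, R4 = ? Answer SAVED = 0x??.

after  0: R0=0xa3 R1=0xd3 R2=0x82 R3=0x21 R4=0x31  N=1 Z=0
after  1: R0=0xa3 R1=0xd3 R2=0x82 R3=0xf3 R4=0x31  N=1 Z=0
after  2: R0=0xa3 R1=0xd3 R2=0x82 R3=0xf3 R4=0xe0  N=1 Z=0
after  3: R0=0xa3 R1=0xd3 R2=0x62 R3=0xf3 R4=0xe0  N=0 Z=0
after  4: R0=0xa3 R1=0xa3 R2=0x62 R3=0xf3 R4=0xe0  N=0 Z=0
after  5: R0=0xa3 R1=0xa3 R2=0x62 R3=0xf3 R4=0x62  N=0 Z=0
after  6: R0=0xa3 R1=0xa3 R2=0x62 R3=0xf3 R4=0x62  N=1 Z=0
after  7: R0=0x00 R1=0xa3 R2=0x62 R3=0xf3 R4=0x62  N=0 Z=1
-- IRQ taken; context saved, return-PC = 8 --

SAVED = 0x62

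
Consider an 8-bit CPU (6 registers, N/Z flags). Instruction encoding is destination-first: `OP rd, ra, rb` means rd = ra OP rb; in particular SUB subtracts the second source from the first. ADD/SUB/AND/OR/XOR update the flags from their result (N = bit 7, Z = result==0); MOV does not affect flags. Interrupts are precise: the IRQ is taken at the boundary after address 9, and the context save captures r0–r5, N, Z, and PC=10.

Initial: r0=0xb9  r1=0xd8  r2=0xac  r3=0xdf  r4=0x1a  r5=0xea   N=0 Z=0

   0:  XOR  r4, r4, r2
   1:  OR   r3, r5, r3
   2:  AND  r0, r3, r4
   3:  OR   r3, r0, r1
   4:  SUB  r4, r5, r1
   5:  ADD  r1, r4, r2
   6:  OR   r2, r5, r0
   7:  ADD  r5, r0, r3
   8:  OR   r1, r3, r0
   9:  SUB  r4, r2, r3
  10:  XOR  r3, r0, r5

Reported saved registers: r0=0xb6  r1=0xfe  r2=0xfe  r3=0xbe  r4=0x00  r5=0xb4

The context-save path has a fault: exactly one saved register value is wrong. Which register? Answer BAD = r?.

BAD = r3

after  0: r0=0xb9 r1=0xd8 r2=0xac r3=0xdf r4=0xb6 r5=0xea  N=1 Z=0
after  1: r0=0xb9 r1=0xd8 r2=0xac r3=0xff r4=0xb6 r5=0xea  N=1 Z=0
after  2: r0=0xb6 r1=0xd8 r2=0xac r3=0xff r4=0xb6 r5=0xea  N=1 Z=0
after  3: r0=0xb6 r1=0xd8 r2=0xac r3=0xfe r4=0xb6 r5=0xea  N=1 Z=0
after  4: r0=0xb6 r1=0xd8 r2=0xac r3=0xfe r4=0x12 r5=0xea  N=0 Z=0
after  5: r0=0xb6 r1=0xbe r2=0xac r3=0xfe r4=0x12 r5=0xea  N=1 Z=0
after  6: r0=0xb6 r1=0xbe r2=0xfe r3=0xfe r4=0x12 r5=0xea  N=1 Z=0
after  7: r0=0xb6 r1=0xbe r2=0xfe r3=0xfe r4=0x12 r5=0xb4  N=1 Z=0
after  8: r0=0xb6 r1=0xfe r2=0xfe r3=0xfe r4=0x12 r5=0xb4  N=1 Z=0
after  9: r0=0xb6 r1=0xfe r2=0xfe r3=0xfe r4=0x00 r5=0xb4  N=0 Z=1
-- IRQ taken; context saved, return-PC = 10 --
mismatch: r3: reported 0xbe vs actual 0xfe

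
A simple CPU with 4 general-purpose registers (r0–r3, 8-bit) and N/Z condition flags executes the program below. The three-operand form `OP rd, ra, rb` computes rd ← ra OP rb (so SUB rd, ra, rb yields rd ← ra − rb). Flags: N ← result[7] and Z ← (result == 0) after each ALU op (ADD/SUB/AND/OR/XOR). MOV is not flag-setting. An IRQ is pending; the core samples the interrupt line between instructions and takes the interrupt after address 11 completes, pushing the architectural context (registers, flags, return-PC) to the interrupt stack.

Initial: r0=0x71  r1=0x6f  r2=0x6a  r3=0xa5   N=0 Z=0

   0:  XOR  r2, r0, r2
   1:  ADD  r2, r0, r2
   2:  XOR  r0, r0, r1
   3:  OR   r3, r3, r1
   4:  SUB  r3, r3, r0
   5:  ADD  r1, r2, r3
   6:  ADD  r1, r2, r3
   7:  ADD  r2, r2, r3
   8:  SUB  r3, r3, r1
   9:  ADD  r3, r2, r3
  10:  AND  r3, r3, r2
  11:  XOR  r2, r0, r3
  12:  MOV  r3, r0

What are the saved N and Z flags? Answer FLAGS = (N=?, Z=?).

FLAGS = (N=0, Z=0)

after  0: r0=0x71 r1=0x6f r2=0x1b r3=0xa5  N=0 Z=0
after  1: r0=0x71 r1=0x6f r2=0x8c r3=0xa5  N=1 Z=0
after  2: r0=0x1e r1=0x6f r2=0x8c r3=0xa5  N=0 Z=0
after  3: r0=0x1e r1=0x6f r2=0x8c r3=0xef  N=1 Z=0
after  4: r0=0x1e r1=0x6f r2=0x8c r3=0xd1  N=1 Z=0
after  5: r0=0x1e r1=0x5d r2=0x8c r3=0xd1  N=0 Z=0
after  6: r0=0x1e r1=0x5d r2=0x8c r3=0xd1  N=0 Z=0
after  7: r0=0x1e r1=0x5d r2=0x5d r3=0xd1  N=0 Z=0
after  8: r0=0x1e r1=0x5d r2=0x5d r3=0x74  N=0 Z=0
after  9: r0=0x1e r1=0x5d r2=0x5d r3=0xd1  N=1 Z=0
after 10: r0=0x1e r1=0x5d r2=0x5d r3=0x51  N=0 Z=0
after 11: r0=0x1e r1=0x5d r2=0x4f r3=0x51  N=0 Z=0
-- IRQ taken; context saved, return-PC = 12 --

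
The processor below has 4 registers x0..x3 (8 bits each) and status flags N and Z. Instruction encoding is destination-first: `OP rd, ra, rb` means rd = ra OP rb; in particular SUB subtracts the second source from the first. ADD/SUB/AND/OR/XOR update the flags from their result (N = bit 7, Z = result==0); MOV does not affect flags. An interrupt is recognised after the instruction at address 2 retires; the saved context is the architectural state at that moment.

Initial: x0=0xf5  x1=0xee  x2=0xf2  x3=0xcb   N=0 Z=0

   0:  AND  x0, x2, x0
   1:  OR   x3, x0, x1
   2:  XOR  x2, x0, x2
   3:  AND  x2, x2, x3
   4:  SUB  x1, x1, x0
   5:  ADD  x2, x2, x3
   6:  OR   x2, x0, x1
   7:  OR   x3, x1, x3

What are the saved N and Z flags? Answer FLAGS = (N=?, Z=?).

after  0: x0=0xf0 x1=0xee x2=0xf2 x3=0xcb  N=1 Z=0
after  1: x0=0xf0 x1=0xee x2=0xf2 x3=0xfe  N=1 Z=0
after  2: x0=0xf0 x1=0xee x2=0x02 x3=0xfe  N=0 Z=0
-- IRQ taken; context saved, return-PC = 3 --

FLAGS = (N=0, Z=0)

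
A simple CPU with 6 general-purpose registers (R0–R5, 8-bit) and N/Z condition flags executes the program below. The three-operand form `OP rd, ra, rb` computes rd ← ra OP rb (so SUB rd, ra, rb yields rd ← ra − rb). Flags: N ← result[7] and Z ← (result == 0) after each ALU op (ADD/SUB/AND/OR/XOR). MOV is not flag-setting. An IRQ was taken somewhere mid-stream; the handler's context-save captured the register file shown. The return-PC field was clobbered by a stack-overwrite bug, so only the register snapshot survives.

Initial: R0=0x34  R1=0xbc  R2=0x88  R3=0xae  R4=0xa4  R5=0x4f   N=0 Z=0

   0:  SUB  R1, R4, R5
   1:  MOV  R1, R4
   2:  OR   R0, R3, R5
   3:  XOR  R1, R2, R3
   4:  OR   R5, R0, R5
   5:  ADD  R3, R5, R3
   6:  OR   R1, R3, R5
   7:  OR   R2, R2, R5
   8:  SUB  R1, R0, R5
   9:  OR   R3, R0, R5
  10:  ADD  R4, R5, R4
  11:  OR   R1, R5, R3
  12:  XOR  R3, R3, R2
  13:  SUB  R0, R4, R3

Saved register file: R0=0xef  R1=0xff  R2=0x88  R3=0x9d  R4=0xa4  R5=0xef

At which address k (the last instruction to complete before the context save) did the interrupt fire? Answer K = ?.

after  0: R0=0x34 R1=0x55 R2=0x88 R3=0xae R4=0xa4 R5=0x4f  N=0 Z=0
after  1: R0=0x34 R1=0xa4 R2=0x88 R3=0xae R4=0xa4 R5=0x4f  N=0 Z=0
after  2: R0=0xef R1=0xa4 R2=0x88 R3=0xae R4=0xa4 R5=0x4f  N=1 Z=0
after  3: R0=0xef R1=0x26 R2=0x88 R3=0xae R4=0xa4 R5=0x4f  N=0 Z=0
after  4: R0=0xef R1=0x26 R2=0x88 R3=0xae R4=0xa4 R5=0xef  N=1 Z=0
after  5: R0=0xef R1=0x26 R2=0x88 R3=0x9d R4=0xa4 R5=0xef  N=1 Z=0
after  6: R0=0xef R1=0xff R2=0x88 R3=0x9d R4=0xa4 R5=0xef  N=1 Z=0
-- IRQ taken; context saved, return-PC = 7 --

K = 6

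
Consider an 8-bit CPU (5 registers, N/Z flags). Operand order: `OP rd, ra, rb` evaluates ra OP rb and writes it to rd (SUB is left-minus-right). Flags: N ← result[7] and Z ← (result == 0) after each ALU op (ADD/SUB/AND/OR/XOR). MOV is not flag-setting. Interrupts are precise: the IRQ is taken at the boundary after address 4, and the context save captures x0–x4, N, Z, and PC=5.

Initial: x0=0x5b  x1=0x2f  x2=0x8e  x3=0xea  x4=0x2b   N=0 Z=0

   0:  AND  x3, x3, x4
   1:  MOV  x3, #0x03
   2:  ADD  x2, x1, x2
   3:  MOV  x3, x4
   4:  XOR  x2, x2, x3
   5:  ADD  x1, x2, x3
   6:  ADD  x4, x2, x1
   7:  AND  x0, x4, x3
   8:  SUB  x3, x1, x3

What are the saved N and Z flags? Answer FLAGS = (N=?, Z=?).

after  0: x0=0x5b x1=0x2f x2=0x8e x3=0x2a x4=0x2b  N=0 Z=0
after  1: x0=0x5b x1=0x2f x2=0x8e x3=0x03 x4=0x2b  N=0 Z=0
after  2: x0=0x5b x1=0x2f x2=0xbd x3=0x03 x4=0x2b  N=1 Z=0
after  3: x0=0x5b x1=0x2f x2=0xbd x3=0x2b x4=0x2b  N=1 Z=0
after  4: x0=0x5b x1=0x2f x2=0x96 x3=0x2b x4=0x2b  N=1 Z=0
-- IRQ taken; context saved, return-PC = 5 --

FLAGS = (N=1, Z=0)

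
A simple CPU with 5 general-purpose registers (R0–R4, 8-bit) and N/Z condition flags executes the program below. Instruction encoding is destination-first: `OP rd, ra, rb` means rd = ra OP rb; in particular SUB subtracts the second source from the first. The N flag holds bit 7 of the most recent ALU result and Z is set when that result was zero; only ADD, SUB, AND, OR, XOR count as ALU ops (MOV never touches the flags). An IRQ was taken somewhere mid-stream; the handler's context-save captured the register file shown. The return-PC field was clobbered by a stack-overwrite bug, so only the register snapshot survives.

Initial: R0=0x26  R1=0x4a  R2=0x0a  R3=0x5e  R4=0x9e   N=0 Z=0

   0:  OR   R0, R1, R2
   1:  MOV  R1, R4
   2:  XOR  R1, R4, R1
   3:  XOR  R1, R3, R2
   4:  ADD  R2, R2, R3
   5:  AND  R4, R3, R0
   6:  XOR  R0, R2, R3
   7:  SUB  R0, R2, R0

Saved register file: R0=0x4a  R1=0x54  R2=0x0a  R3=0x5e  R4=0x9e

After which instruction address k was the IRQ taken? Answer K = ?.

after  0: R0=0x4a R1=0x4a R2=0x0a R3=0x5e R4=0x9e  N=0 Z=0
after  1: R0=0x4a R1=0x9e R2=0x0a R3=0x5e R4=0x9e  N=0 Z=0
after  2: R0=0x4a R1=0x00 R2=0x0a R3=0x5e R4=0x9e  N=0 Z=1
after  3: R0=0x4a R1=0x54 R2=0x0a R3=0x5e R4=0x9e  N=0 Z=0
-- IRQ taken; context saved, return-PC = 4 --

K = 3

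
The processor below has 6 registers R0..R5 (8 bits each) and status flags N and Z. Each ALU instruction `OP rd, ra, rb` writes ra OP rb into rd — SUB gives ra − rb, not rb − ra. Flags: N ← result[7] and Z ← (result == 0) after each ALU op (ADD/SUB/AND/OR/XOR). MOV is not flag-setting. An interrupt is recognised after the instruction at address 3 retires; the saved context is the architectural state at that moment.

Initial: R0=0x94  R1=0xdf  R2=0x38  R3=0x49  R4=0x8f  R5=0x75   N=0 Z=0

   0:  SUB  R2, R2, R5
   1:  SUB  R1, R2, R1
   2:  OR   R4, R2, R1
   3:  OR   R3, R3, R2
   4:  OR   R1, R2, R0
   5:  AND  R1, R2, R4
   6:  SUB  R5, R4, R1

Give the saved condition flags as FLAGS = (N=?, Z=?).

FLAGS = (N=1, Z=0)

after  0: R0=0x94 R1=0xdf R2=0xc3 R3=0x49 R4=0x8f R5=0x75  N=1 Z=0
after  1: R0=0x94 R1=0xe4 R2=0xc3 R3=0x49 R4=0x8f R5=0x75  N=1 Z=0
after  2: R0=0x94 R1=0xe4 R2=0xc3 R3=0x49 R4=0xe7 R5=0x75  N=1 Z=0
after  3: R0=0x94 R1=0xe4 R2=0xc3 R3=0xcb R4=0xe7 R5=0x75  N=1 Z=0
-- IRQ taken; context saved, return-PC = 4 --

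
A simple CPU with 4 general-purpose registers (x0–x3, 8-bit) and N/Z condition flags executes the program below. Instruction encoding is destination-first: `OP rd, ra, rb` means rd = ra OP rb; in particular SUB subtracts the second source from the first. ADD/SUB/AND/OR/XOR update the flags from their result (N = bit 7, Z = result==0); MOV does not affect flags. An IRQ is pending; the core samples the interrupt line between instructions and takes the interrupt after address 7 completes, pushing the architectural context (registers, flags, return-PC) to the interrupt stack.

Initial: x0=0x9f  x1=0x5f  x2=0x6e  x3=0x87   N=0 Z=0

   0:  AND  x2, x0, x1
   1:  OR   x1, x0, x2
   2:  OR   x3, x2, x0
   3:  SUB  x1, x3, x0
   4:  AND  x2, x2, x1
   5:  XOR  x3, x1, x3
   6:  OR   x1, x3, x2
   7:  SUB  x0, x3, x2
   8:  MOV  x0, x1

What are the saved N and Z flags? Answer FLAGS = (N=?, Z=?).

after  0: x0=0x9f x1=0x5f x2=0x1f x3=0x87  N=0 Z=0
after  1: x0=0x9f x1=0x9f x2=0x1f x3=0x87  N=1 Z=0
after  2: x0=0x9f x1=0x9f x2=0x1f x3=0x9f  N=1 Z=0
after  3: x0=0x9f x1=0x00 x2=0x1f x3=0x9f  N=0 Z=1
after  4: x0=0x9f x1=0x00 x2=0x00 x3=0x9f  N=0 Z=1
after  5: x0=0x9f x1=0x00 x2=0x00 x3=0x9f  N=1 Z=0
after  6: x0=0x9f x1=0x9f x2=0x00 x3=0x9f  N=1 Z=0
after  7: x0=0x9f x1=0x9f x2=0x00 x3=0x9f  N=1 Z=0
-- IRQ taken; context saved, return-PC = 8 --

FLAGS = (N=1, Z=0)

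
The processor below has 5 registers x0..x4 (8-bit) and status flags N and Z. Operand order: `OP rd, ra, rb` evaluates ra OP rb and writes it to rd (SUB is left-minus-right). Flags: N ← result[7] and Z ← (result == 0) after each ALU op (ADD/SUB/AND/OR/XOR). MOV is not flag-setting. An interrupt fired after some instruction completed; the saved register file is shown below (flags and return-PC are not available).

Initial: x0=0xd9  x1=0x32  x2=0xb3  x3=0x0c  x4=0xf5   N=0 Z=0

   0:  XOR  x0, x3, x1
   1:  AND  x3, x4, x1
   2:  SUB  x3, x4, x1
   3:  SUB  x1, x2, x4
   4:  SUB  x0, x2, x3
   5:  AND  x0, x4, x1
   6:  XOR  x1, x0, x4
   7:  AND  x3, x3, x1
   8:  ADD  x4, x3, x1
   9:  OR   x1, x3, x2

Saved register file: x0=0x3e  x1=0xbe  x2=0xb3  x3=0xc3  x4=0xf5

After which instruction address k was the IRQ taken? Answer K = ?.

after  0: x0=0x3e x1=0x32 x2=0xb3 x3=0x0c x4=0xf5  N=0 Z=0
after  1: x0=0x3e x1=0x32 x2=0xb3 x3=0x30 x4=0xf5  N=0 Z=0
after  2: x0=0x3e x1=0x32 x2=0xb3 x3=0xc3 x4=0xf5  N=1 Z=0
after  3: x0=0x3e x1=0xbe x2=0xb3 x3=0xc3 x4=0xf5  N=1 Z=0
-- IRQ taken; context saved, return-PC = 4 --

K = 3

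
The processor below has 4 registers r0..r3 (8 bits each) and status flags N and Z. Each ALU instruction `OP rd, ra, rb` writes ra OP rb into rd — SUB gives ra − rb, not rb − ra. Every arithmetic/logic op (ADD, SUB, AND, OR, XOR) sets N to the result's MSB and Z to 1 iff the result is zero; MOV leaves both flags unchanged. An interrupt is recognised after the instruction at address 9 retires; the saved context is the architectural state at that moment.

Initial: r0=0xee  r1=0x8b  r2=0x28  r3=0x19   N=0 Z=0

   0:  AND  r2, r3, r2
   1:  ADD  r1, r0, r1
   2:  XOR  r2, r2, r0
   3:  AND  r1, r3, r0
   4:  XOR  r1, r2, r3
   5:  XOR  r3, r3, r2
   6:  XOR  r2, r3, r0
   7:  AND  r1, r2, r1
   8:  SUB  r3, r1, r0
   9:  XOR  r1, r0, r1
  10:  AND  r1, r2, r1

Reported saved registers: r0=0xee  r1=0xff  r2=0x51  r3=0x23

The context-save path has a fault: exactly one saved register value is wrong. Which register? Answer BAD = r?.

BAD = r2

after  0: r0=0xee r1=0x8b r2=0x08 r3=0x19  N=0 Z=0
after  1: r0=0xee r1=0x79 r2=0x08 r3=0x19  N=0 Z=0
after  2: r0=0xee r1=0x79 r2=0xe6 r3=0x19  N=1 Z=0
after  3: r0=0xee r1=0x08 r2=0xe6 r3=0x19  N=0 Z=0
after  4: r0=0xee r1=0xff r2=0xe6 r3=0x19  N=1 Z=0
after  5: r0=0xee r1=0xff r2=0xe6 r3=0xff  N=1 Z=0
after  6: r0=0xee r1=0xff r2=0x11 r3=0xff  N=0 Z=0
after  7: r0=0xee r1=0x11 r2=0x11 r3=0xff  N=0 Z=0
after  8: r0=0xee r1=0x11 r2=0x11 r3=0x23  N=0 Z=0
after  9: r0=0xee r1=0xff r2=0x11 r3=0x23  N=1 Z=0
-- IRQ taken; context saved, return-PC = 10 --
mismatch: r2: reported 0x51 vs actual 0x11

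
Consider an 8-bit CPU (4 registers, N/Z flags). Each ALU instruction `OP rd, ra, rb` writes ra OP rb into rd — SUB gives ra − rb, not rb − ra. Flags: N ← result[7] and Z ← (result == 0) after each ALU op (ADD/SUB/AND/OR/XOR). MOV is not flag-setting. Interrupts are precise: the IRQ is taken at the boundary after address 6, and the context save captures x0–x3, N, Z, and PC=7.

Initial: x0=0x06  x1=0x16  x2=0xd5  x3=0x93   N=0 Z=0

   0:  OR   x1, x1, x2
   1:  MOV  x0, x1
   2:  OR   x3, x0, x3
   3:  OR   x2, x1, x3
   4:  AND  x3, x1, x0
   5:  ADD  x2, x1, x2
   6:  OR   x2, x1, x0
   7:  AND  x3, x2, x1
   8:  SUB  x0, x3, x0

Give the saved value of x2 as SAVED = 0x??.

after  0: x0=0x06 x1=0xd7 x2=0xd5 x3=0x93  N=1 Z=0
after  1: x0=0xd7 x1=0xd7 x2=0xd5 x3=0x93  N=1 Z=0
after  2: x0=0xd7 x1=0xd7 x2=0xd5 x3=0xd7  N=1 Z=0
after  3: x0=0xd7 x1=0xd7 x2=0xd7 x3=0xd7  N=1 Z=0
after  4: x0=0xd7 x1=0xd7 x2=0xd7 x3=0xd7  N=1 Z=0
after  5: x0=0xd7 x1=0xd7 x2=0xae x3=0xd7  N=1 Z=0
after  6: x0=0xd7 x1=0xd7 x2=0xd7 x3=0xd7  N=1 Z=0
-- IRQ taken; context saved, return-PC = 7 --

SAVED = 0xd7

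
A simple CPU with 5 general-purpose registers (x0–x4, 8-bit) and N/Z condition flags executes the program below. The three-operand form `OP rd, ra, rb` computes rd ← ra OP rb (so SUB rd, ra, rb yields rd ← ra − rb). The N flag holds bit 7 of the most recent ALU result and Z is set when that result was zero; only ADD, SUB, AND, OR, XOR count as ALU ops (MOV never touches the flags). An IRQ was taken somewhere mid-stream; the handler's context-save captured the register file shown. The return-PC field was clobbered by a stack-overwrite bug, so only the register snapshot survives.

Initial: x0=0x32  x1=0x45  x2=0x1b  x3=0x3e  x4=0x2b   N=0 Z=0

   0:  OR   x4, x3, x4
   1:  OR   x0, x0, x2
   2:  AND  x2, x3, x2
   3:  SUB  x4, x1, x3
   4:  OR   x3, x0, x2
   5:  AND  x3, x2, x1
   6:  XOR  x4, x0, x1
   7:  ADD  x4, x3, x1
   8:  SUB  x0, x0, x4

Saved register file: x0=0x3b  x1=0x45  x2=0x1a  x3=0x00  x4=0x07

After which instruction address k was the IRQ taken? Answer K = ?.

K = 5

after  0: x0=0x32 x1=0x45 x2=0x1b x3=0x3e x4=0x3f  N=0 Z=0
after  1: x0=0x3b x1=0x45 x2=0x1b x3=0x3e x4=0x3f  N=0 Z=0
after  2: x0=0x3b x1=0x45 x2=0x1a x3=0x3e x4=0x3f  N=0 Z=0
after  3: x0=0x3b x1=0x45 x2=0x1a x3=0x3e x4=0x07  N=0 Z=0
after  4: x0=0x3b x1=0x45 x2=0x1a x3=0x3b x4=0x07  N=0 Z=0
after  5: x0=0x3b x1=0x45 x2=0x1a x3=0x00 x4=0x07  N=0 Z=1
-- IRQ taken; context saved, return-PC = 6 --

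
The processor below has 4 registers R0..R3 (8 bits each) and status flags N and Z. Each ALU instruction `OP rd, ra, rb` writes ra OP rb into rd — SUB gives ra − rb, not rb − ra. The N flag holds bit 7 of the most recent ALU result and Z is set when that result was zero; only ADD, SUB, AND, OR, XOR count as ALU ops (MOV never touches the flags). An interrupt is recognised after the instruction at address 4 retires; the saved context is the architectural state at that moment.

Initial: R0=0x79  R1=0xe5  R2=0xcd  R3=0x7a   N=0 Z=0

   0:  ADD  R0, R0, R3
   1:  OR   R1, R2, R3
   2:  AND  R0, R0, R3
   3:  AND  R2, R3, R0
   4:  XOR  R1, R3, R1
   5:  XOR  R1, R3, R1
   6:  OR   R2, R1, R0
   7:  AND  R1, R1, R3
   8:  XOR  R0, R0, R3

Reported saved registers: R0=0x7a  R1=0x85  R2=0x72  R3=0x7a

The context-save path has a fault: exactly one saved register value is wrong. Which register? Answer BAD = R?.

BAD = R0

after  0: R0=0xf3 R1=0xe5 R2=0xcd R3=0x7a  N=1 Z=0
after  1: R0=0xf3 R1=0xff R2=0xcd R3=0x7a  N=1 Z=0
after  2: R0=0x72 R1=0xff R2=0xcd R3=0x7a  N=0 Z=0
after  3: R0=0x72 R1=0xff R2=0x72 R3=0x7a  N=0 Z=0
after  4: R0=0x72 R1=0x85 R2=0x72 R3=0x7a  N=1 Z=0
-- IRQ taken; context saved, return-PC = 5 --
mismatch: R0: reported 0x7a vs actual 0x72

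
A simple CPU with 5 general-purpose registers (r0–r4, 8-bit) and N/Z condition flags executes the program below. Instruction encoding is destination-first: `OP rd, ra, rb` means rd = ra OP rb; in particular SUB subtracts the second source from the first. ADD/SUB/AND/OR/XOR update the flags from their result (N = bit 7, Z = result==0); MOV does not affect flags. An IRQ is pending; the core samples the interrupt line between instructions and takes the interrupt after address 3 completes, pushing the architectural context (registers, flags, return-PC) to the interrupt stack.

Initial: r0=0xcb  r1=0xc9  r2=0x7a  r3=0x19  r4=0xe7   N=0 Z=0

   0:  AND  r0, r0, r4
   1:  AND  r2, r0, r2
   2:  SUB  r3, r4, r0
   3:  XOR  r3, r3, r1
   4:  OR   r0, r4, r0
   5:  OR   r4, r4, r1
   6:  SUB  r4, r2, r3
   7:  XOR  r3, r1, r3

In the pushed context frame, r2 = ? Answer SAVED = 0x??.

after  0: r0=0xc3 r1=0xc9 r2=0x7a r3=0x19 r4=0xe7  N=1 Z=0
after  1: r0=0xc3 r1=0xc9 r2=0x42 r3=0x19 r4=0xe7  N=0 Z=0
after  2: r0=0xc3 r1=0xc9 r2=0x42 r3=0x24 r4=0xe7  N=0 Z=0
after  3: r0=0xc3 r1=0xc9 r2=0x42 r3=0xed r4=0xe7  N=1 Z=0
-- IRQ taken; context saved, return-PC = 4 --

SAVED = 0x42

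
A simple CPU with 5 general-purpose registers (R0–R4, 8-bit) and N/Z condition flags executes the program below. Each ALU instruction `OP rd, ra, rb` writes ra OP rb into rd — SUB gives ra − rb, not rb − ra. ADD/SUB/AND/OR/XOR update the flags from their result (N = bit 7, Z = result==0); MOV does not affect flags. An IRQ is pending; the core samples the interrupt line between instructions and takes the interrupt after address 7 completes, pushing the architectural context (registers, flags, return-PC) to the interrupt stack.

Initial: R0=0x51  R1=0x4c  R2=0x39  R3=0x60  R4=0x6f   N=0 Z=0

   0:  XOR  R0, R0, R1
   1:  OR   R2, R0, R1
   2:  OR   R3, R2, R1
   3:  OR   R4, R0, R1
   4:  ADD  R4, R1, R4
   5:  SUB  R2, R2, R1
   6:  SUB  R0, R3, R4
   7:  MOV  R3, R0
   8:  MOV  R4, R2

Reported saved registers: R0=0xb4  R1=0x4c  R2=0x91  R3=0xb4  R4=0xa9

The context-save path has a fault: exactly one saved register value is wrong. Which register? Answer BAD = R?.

after  0: R0=0x1d R1=0x4c R2=0x39 R3=0x60 R4=0x6f  N=0 Z=0
after  1: R0=0x1d R1=0x4c R2=0x5d R3=0x60 R4=0x6f  N=0 Z=0
after  2: R0=0x1d R1=0x4c R2=0x5d R3=0x5d R4=0x6f  N=0 Z=0
after  3: R0=0x1d R1=0x4c R2=0x5d R3=0x5d R4=0x5d  N=0 Z=0
after  4: R0=0x1d R1=0x4c R2=0x5d R3=0x5d R4=0xa9  N=1 Z=0
after  5: R0=0x1d R1=0x4c R2=0x11 R3=0x5d R4=0xa9  N=0 Z=0
after  6: R0=0xb4 R1=0x4c R2=0x11 R3=0x5d R4=0xa9  N=1 Z=0
after  7: R0=0xb4 R1=0x4c R2=0x11 R3=0xb4 R4=0xa9  N=1 Z=0
-- IRQ taken; context saved, return-PC = 8 --
mismatch: R2: reported 0x91 vs actual 0x11

BAD = R2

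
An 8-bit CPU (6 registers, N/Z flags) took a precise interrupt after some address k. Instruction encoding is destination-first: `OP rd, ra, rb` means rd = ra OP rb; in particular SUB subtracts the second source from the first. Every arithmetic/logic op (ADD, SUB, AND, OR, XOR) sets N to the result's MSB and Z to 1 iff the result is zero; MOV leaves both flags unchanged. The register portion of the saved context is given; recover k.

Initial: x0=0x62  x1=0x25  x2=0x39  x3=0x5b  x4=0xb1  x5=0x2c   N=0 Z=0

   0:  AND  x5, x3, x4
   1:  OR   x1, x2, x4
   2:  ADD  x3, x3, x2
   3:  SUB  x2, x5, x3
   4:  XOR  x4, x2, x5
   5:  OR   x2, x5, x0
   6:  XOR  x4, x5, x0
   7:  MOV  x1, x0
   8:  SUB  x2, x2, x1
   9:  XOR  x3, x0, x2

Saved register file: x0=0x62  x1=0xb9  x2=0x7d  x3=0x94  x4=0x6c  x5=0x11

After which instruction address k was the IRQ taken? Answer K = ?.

after  0: x0=0x62 x1=0x25 x2=0x39 x3=0x5b x4=0xb1 x5=0x11  N=0 Z=0
after  1: x0=0x62 x1=0xb9 x2=0x39 x3=0x5b x4=0xb1 x5=0x11  N=1 Z=0
after  2: x0=0x62 x1=0xb9 x2=0x39 x3=0x94 x4=0xb1 x5=0x11  N=1 Z=0
after  3: x0=0x62 x1=0xb9 x2=0x7d x3=0x94 x4=0xb1 x5=0x11  N=0 Z=0
after  4: x0=0x62 x1=0xb9 x2=0x7d x3=0x94 x4=0x6c x5=0x11  N=0 Z=0
-- IRQ taken; context saved, return-PC = 5 --

K = 4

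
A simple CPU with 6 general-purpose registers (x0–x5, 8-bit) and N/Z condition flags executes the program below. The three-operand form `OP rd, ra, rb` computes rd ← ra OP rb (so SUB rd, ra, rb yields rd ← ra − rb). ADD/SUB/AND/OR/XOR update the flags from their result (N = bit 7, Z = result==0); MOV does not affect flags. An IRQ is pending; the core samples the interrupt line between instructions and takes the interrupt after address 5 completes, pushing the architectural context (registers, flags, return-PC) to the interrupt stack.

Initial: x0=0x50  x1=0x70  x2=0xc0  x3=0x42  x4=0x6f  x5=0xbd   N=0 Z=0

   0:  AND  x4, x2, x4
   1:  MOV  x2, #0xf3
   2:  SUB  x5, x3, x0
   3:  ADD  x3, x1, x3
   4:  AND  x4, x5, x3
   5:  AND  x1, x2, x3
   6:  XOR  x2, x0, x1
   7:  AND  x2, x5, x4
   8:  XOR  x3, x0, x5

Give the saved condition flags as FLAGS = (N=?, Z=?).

FLAGS = (N=1, Z=0)

after  0: x0=0x50 x1=0x70 x2=0xc0 x3=0x42 x4=0x40 x5=0xbd  N=0 Z=0
after  1: x0=0x50 x1=0x70 x2=0xf3 x3=0x42 x4=0x40 x5=0xbd  N=0 Z=0
after  2: x0=0x50 x1=0x70 x2=0xf3 x3=0x42 x4=0x40 x5=0xf2  N=1 Z=0
after  3: x0=0x50 x1=0x70 x2=0xf3 x3=0xb2 x4=0x40 x5=0xf2  N=1 Z=0
after  4: x0=0x50 x1=0x70 x2=0xf3 x3=0xb2 x4=0xb2 x5=0xf2  N=1 Z=0
after  5: x0=0x50 x1=0xb2 x2=0xf3 x3=0xb2 x4=0xb2 x5=0xf2  N=1 Z=0
-- IRQ taken; context saved, return-PC = 6 --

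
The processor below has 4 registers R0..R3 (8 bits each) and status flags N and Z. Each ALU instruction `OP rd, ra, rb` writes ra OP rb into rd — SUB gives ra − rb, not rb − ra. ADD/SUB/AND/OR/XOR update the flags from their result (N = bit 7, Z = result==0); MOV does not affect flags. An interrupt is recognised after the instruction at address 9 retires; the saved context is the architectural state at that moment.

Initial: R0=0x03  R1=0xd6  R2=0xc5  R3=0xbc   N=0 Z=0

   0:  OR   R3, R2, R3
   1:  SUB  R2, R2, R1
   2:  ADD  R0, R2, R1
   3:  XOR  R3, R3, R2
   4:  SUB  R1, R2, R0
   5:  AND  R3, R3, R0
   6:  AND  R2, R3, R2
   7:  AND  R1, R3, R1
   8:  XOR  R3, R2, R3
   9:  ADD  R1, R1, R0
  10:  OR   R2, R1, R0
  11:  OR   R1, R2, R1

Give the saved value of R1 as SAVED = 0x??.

SAVED = 0xc5

after  0: R0=0x03 R1=0xd6 R2=0xc5 R3=0xfd  N=1 Z=0
after  1: R0=0x03 R1=0xd6 R2=0xef R3=0xfd  N=1 Z=0
after  2: R0=0xc5 R1=0xd6 R2=0xef R3=0xfd  N=1 Z=0
after  3: R0=0xc5 R1=0xd6 R2=0xef R3=0x12  N=0 Z=0
after  4: R0=0xc5 R1=0x2a R2=0xef R3=0x12  N=0 Z=0
after  5: R0=0xc5 R1=0x2a R2=0xef R3=0x00  N=0 Z=1
after  6: R0=0xc5 R1=0x2a R2=0x00 R3=0x00  N=0 Z=1
after  7: R0=0xc5 R1=0x00 R2=0x00 R3=0x00  N=0 Z=1
after  8: R0=0xc5 R1=0x00 R2=0x00 R3=0x00  N=0 Z=1
after  9: R0=0xc5 R1=0xc5 R2=0x00 R3=0x00  N=1 Z=0
-- IRQ taken; context saved, return-PC = 10 --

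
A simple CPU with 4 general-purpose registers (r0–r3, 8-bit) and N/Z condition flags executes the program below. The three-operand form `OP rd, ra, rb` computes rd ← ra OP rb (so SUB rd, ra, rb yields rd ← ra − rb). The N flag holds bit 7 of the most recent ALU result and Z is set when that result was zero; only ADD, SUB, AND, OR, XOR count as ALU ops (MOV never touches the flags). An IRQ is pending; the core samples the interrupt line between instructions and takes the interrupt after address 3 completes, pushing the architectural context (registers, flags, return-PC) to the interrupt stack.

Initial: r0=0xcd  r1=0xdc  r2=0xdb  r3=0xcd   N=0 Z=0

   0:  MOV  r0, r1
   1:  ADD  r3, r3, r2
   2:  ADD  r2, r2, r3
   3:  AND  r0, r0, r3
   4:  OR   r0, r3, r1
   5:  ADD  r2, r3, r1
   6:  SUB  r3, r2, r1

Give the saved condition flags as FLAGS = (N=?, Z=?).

after  0: r0=0xdc r1=0xdc r2=0xdb r3=0xcd  N=0 Z=0
after  1: r0=0xdc r1=0xdc r2=0xdb r3=0xa8  N=1 Z=0
after  2: r0=0xdc r1=0xdc r2=0x83 r3=0xa8  N=1 Z=0
after  3: r0=0x88 r1=0xdc r2=0x83 r3=0xa8  N=1 Z=0
-- IRQ taken; context saved, return-PC = 4 --

FLAGS = (N=1, Z=0)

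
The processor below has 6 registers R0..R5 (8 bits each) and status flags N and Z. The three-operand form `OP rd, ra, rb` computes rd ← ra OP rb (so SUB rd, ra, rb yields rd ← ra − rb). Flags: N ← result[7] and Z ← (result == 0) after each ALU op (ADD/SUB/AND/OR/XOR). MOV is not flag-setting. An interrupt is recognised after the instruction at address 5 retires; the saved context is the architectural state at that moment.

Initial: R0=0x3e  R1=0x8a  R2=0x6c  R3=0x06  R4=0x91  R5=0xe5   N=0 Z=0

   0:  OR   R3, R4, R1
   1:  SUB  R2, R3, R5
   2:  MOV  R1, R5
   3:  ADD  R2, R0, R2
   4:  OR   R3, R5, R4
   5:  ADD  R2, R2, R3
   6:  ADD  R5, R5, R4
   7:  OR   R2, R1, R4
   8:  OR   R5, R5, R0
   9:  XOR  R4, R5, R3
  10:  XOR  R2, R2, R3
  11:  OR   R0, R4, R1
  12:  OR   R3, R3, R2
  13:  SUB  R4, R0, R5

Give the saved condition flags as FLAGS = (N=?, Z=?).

after  0: R0=0x3e R1=0x8a R2=0x6c R3=0x9b R4=0x91 R5=0xe5  N=1 Z=0
after  1: R0=0x3e R1=0x8a R2=0xb6 R3=0x9b R4=0x91 R5=0xe5  N=1 Z=0
after  2: R0=0x3e R1=0xe5 R2=0xb6 R3=0x9b R4=0x91 R5=0xe5  N=1 Z=0
after  3: R0=0x3e R1=0xe5 R2=0xf4 R3=0x9b R4=0x91 R5=0xe5  N=1 Z=0
after  4: R0=0x3e R1=0xe5 R2=0xf4 R3=0xf5 R4=0x91 R5=0xe5  N=1 Z=0
after  5: R0=0x3e R1=0xe5 R2=0xe9 R3=0xf5 R4=0x91 R5=0xe5  N=1 Z=0
-- IRQ taken; context saved, return-PC = 6 --

FLAGS = (N=1, Z=0)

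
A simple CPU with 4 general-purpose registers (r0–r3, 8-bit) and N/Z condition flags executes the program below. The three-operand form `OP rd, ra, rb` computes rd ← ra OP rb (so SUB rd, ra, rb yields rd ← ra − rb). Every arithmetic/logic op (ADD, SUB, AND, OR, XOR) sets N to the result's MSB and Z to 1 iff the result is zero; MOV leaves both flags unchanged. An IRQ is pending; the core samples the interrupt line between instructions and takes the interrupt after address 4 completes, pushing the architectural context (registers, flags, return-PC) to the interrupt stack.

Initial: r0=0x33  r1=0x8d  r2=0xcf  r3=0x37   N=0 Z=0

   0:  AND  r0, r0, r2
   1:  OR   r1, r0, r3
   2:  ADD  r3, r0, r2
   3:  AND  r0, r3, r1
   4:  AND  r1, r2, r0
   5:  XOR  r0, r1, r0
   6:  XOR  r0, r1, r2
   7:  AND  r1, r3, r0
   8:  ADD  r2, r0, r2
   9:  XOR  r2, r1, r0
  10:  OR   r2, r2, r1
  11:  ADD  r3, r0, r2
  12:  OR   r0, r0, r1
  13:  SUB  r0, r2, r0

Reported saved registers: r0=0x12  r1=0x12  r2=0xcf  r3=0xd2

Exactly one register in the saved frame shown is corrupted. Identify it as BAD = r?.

after  0: r0=0x03 r1=0x8d r2=0xcf r3=0x37  N=0 Z=0
after  1: r0=0x03 r1=0x37 r2=0xcf r3=0x37  N=0 Z=0
after  2: r0=0x03 r1=0x37 r2=0xcf r3=0xd2  N=1 Z=0
after  3: r0=0x12 r1=0x37 r2=0xcf r3=0xd2  N=0 Z=0
after  4: r0=0x12 r1=0x02 r2=0xcf r3=0xd2  N=0 Z=0
-- IRQ taken; context saved, return-PC = 5 --
mismatch: r1: reported 0x12 vs actual 0x02

BAD = r1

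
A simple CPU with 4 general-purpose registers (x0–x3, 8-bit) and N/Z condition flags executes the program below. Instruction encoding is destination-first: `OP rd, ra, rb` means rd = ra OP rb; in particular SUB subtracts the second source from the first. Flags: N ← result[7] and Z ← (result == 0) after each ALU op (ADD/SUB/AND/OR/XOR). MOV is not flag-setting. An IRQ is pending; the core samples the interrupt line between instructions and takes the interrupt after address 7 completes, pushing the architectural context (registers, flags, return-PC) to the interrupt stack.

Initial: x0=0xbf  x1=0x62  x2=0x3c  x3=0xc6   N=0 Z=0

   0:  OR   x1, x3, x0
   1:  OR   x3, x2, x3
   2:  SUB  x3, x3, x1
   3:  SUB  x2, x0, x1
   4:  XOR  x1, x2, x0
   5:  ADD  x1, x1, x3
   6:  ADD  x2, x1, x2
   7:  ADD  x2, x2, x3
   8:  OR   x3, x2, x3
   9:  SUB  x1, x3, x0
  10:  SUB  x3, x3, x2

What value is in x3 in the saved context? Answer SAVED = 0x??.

after  0: x0=0xbf x1=0xff x2=0x3c x3=0xc6  N=1 Z=0
after  1: x0=0xbf x1=0xff x2=0x3c x3=0xfe  N=1 Z=0
after  2: x0=0xbf x1=0xff x2=0x3c x3=0xff  N=1 Z=0
after  3: x0=0xbf x1=0xff x2=0xc0 x3=0xff  N=1 Z=0
after  4: x0=0xbf x1=0x7f x2=0xc0 x3=0xff  N=0 Z=0
after  5: x0=0xbf x1=0x7e x2=0xc0 x3=0xff  N=0 Z=0
after  6: x0=0xbf x1=0x7e x2=0x3e x3=0xff  N=0 Z=0
after  7: x0=0xbf x1=0x7e x2=0x3d x3=0xff  N=0 Z=0
-- IRQ taken; context saved, return-PC = 8 --

SAVED = 0xff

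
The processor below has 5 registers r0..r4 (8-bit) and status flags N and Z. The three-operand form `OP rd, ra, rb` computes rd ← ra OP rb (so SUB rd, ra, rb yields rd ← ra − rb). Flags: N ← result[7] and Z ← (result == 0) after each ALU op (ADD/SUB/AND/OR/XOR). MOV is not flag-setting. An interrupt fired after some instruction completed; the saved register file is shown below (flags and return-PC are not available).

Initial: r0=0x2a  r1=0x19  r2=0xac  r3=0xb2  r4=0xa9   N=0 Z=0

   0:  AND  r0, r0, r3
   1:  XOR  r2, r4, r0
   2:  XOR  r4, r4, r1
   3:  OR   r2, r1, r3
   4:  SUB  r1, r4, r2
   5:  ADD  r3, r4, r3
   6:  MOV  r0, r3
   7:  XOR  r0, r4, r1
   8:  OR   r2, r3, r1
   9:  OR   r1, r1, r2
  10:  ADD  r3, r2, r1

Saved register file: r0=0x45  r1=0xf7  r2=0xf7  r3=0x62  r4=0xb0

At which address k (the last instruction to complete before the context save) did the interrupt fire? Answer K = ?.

K = 9

after  0: r0=0x22 r1=0x19 r2=0xac r3=0xb2 r4=0xa9  N=0 Z=0
after  1: r0=0x22 r1=0x19 r2=0x8b r3=0xb2 r4=0xa9  N=1 Z=0
after  2: r0=0x22 r1=0x19 r2=0x8b r3=0xb2 r4=0xb0  N=1 Z=0
after  3: r0=0x22 r1=0x19 r2=0xbb r3=0xb2 r4=0xb0  N=1 Z=0
after  4: r0=0x22 r1=0xf5 r2=0xbb r3=0xb2 r4=0xb0  N=1 Z=0
after  5: r0=0x22 r1=0xf5 r2=0xbb r3=0x62 r4=0xb0  N=0 Z=0
after  6: r0=0x62 r1=0xf5 r2=0xbb r3=0x62 r4=0xb0  N=0 Z=0
after  7: r0=0x45 r1=0xf5 r2=0xbb r3=0x62 r4=0xb0  N=0 Z=0
after  8: r0=0x45 r1=0xf5 r2=0xf7 r3=0x62 r4=0xb0  N=1 Z=0
after  9: r0=0x45 r1=0xf7 r2=0xf7 r3=0x62 r4=0xb0  N=1 Z=0
-- IRQ taken; context saved, return-PC = 10 --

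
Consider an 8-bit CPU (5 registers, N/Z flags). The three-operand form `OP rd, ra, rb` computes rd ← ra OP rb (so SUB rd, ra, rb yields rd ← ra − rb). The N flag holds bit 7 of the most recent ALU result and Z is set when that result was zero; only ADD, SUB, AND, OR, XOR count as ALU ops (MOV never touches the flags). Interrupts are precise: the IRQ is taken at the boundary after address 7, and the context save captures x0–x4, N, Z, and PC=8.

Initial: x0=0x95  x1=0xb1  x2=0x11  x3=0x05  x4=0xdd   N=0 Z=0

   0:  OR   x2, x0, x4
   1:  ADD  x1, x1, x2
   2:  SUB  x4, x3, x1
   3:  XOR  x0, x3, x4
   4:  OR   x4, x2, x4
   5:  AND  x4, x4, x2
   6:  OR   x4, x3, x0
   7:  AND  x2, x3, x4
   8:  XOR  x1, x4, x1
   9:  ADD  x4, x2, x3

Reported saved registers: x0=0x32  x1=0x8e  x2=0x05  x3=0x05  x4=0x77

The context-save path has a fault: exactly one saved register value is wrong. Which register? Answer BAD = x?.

after  0: x0=0x95 x1=0xb1 x2=0xdd x3=0x05 x4=0xdd  N=1 Z=0
after  1: x0=0x95 x1=0x8e x2=0xdd x3=0x05 x4=0xdd  N=1 Z=0
after  2: x0=0x95 x1=0x8e x2=0xdd x3=0x05 x4=0x77  N=0 Z=0
after  3: x0=0x72 x1=0x8e x2=0xdd x3=0x05 x4=0x77  N=0 Z=0
after  4: x0=0x72 x1=0x8e x2=0xdd x3=0x05 x4=0xff  N=1 Z=0
after  5: x0=0x72 x1=0x8e x2=0xdd x3=0x05 x4=0xdd  N=1 Z=0
after  6: x0=0x72 x1=0x8e x2=0xdd x3=0x05 x4=0x77  N=0 Z=0
after  7: x0=0x72 x1=0x8e x2=0x05 x3=0x05 x4=0x77  N=0 Z=0
-- IRQ taken; context saved, return-PC = 8 --
mismatch: x0: reported 0x32 vs actual 0x72

BAD = x0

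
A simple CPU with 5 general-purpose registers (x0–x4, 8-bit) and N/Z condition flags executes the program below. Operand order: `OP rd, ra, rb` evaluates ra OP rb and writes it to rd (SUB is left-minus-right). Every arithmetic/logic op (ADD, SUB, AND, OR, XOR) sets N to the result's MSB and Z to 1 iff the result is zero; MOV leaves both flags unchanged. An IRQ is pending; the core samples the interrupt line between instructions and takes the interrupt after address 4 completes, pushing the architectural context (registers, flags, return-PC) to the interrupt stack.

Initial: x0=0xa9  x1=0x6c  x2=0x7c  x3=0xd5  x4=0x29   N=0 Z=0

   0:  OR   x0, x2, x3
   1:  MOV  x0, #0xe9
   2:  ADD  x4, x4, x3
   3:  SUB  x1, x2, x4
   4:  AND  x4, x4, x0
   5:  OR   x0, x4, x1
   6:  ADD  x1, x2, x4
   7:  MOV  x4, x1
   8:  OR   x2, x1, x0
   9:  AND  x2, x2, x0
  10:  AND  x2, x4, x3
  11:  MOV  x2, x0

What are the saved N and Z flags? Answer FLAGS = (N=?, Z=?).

after  0: x0=0xfd x1=0x6c x2=0x7c x3=0xd5 x4=0x29  N=1 Z=0
after  1: x0=0xe9 x1=0x6c x2=0x7c x3=0xd5 x4=0x29  N=1 Z=0
after  2: x0=0xe9 x1=0x6c x2=0x7c x3=0xd5 x4=0xfe  N=1 Z=0
after  3: x0=0xe9 x1=0x7e x2=0x7c x3=0xd5 x4=0xfe  N=0 Z=0
after  4: x0=0xe9 x1=0x7e x2=0x7c x3=0xd5 x4=0xe8  N=1 Z=0
-- IRQ taken; context saved, return-PC = 5 --

FLAGS = (N=1, Z=0)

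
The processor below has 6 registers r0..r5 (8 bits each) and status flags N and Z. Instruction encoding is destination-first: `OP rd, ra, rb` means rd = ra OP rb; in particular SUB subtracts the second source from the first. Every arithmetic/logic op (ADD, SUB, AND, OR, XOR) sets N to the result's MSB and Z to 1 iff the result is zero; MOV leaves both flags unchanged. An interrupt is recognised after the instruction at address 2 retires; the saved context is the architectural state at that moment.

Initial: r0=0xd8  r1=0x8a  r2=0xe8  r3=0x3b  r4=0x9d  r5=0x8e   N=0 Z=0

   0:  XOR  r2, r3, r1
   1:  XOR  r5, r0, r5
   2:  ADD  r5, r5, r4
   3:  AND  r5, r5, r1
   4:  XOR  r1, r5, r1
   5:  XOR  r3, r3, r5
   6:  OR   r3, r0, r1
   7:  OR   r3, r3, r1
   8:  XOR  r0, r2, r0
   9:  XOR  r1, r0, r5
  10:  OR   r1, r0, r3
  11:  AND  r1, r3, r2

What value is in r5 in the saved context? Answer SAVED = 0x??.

after  0: r0=0xd8 r1=0x8a r2=0xb1 r3=0x3b r4=0x9d r5=0x8e  N=1 Z=0
after  1: r0=0xd8 r1=0x8a r2=0xb1 r3=0x3b r4=0x9d r5=0x56  N=0 Z=0
after  2: r0=0xd8 r1=0x8a r2=0xb1 r3=0x3b r4=0x9d r5=0xf3  N=1 Z=0
-- IRQ taken; context saved, return-PC = 3 --

SAVED = 0xf3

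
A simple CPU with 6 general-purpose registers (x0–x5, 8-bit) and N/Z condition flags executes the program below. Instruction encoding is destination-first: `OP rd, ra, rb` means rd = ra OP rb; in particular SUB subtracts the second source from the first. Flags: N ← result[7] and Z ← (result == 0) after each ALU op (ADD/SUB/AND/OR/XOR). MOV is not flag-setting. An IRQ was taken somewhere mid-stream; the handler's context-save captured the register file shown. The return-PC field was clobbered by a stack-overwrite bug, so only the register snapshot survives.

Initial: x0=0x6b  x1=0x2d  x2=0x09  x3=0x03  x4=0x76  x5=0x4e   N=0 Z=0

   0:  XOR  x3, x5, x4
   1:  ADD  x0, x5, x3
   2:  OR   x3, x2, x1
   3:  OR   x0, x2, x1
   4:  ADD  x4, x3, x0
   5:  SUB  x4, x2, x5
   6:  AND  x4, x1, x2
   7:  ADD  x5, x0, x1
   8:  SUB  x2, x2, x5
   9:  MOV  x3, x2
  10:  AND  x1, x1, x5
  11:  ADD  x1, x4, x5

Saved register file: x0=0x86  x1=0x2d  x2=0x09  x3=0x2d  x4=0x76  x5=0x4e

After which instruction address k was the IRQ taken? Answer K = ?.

after  0: x0=0x6b x1=0x2d x2=0x09 x3=0x38 x4=0x76 x5=0x4e  N=0 Z=0
after  1: x0=0x86 x1=0x2d x2=0x09 x3=0x38 x4=0x76 x5=0x4e  N=1 Z=0
after  2: x0=0x86 x1=0x2d x2=0x09 x3=0x2d x4=0x76 x5=0x4e  N=0 Z=0
-- IRQ taken; context saved, return-PC = 3 --

K = 2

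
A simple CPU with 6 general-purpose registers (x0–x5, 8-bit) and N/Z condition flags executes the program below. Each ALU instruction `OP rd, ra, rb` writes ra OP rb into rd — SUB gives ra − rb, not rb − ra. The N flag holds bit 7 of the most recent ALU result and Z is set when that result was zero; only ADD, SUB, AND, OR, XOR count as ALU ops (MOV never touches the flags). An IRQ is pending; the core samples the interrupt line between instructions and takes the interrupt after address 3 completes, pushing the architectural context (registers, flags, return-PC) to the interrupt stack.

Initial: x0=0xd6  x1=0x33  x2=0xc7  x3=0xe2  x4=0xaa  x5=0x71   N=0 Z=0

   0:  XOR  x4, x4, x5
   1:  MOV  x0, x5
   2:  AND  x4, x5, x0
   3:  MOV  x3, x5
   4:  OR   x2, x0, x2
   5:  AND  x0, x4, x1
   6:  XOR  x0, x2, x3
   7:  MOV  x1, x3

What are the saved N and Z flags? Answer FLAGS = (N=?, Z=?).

FLAGS = (N=0, Z=0)

after  0: x0=0xd6 x1=0x33 x2=0xc7 x3=0xe2 x4=0xdb x5=0x71  N=1 Z=0
after  1: x0=0x71 x1=0x33 x2=0xc7 x3=0xe2 x4=0xdb x5=0x71  N=1 Z=0
after  2: x0=0x71 x1=0x33 x2=0xc7 x3=0xe2 x4=0x71 x5=0x71  N=0 Z=0
after  3: x0=0x71 x1=0x33 x2=0xc7 x3=0x71 x4=0x71 x5=0x71  N=0 Z=0
-- IRQ taken; context saved, return-PC = 4 --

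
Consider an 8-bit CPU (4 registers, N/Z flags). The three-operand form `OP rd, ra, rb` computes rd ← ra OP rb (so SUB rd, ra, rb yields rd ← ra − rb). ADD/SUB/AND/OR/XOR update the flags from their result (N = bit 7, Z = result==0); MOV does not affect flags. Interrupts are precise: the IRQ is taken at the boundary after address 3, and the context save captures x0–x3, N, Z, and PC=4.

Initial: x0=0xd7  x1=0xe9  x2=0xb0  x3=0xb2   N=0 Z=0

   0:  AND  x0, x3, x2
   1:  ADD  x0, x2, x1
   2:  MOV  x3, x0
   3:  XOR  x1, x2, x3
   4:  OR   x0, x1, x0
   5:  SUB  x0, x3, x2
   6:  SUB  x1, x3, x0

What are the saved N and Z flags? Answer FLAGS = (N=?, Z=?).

FLAGS = (N=0, Z=0)

after  0: x0=0xb0 x1=0xe9 x2=0xb0 x3=0xb2  N=1 Z=0
after  1: x0=0x99 x1=0xe9 x2=0xb0 x3=0xb2  N=1 Z=0
after  2: x0=0x99 x1=0xe9 x2=0xb0 x3=0x99  N=1 Z=0
after  3: x0=0x99 x1=0x29 x2=0xb0 x3=0x99  N=0 Z=0
-- IRQ taken; context saved, return-PC = 4 --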